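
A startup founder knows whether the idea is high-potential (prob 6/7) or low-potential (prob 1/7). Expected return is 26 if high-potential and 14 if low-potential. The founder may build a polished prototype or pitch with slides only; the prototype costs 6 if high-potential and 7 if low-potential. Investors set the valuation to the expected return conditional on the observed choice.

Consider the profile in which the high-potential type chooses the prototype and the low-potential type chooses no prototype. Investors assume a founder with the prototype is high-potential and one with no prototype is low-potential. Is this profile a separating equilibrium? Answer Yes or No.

Under these beliefs, the prototype earns valuation 26 and no prototype earns valuation 14.
high-potential: the prototype nets 26 − 6 = 20; no prototype nets 14. high-potential prefers the prototype.
low-potential: the prototype nets 26 − 7 = 19; no prototype nets 14. low-potential would deviate to the prototype.
low-potential has a profitable deviation, so the profile is not an equilibrium.

No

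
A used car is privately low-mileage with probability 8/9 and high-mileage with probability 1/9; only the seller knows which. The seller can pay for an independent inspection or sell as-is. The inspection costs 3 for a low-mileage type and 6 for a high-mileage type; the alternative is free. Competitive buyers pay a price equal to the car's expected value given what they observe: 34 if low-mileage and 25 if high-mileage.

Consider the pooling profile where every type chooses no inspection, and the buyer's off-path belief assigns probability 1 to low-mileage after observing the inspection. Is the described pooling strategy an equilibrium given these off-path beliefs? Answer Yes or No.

Yes

On path, the buyer holds the prior and pays 8/9·34 + 1/9·25 = 33. Off path (the inspection), believing low-mileage, it pays 34.
low-mileage: no inspection nets 33; the inspection nets 34 − 3 = 31. low-mileage stays.
high-mileage: no inspection nets 33; the inspection nets 34 − 6 = 28. high-mileage stays.
No type deviates, so pooling is sustained.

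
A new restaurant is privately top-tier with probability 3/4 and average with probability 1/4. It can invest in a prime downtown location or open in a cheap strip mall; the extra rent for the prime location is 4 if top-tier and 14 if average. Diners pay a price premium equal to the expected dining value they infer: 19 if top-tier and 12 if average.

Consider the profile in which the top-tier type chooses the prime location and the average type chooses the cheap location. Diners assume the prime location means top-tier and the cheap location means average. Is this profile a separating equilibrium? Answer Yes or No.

Yes

Under these beliefs, the prime location earns price premium 19 and the cheap location earns price premium 12.
top-tier: the prime location nets 19 − 4 = 15; the cheap location nets 12. top-tier prefers the prime location.
average: the prime location nets 19 − 14 = 5; the cheap location nets 12. average prefers the cheap location.
Neither type deviates, so the separating profile is an equilibrium.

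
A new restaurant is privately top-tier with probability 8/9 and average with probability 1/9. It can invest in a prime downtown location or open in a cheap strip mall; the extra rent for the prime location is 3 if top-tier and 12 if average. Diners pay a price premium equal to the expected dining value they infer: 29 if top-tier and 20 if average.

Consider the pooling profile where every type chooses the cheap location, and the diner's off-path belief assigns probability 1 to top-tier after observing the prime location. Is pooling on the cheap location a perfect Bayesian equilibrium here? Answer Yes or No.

Yes

On path, the diner holds the prior and pays 8/9·29 + 1/9·20 = 28. Off path (the prime location), believing top-tier, it pays 29.
top-tier: the cheap location nets 28; the prime location nets 29 − 3 = 26. top-tier stays.
average: the cheap location nets 28; the prime location nets 29 − 12 = 17. average stays.
No type deviates, so pooling is sustained.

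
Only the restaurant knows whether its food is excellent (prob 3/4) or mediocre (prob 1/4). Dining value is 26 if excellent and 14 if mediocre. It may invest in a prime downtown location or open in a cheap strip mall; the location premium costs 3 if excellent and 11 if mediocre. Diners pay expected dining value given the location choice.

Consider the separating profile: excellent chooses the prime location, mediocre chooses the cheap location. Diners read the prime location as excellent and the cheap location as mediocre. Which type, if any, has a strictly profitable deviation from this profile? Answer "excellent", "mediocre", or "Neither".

The prime location pays 26; the cheap location pays 14.
excellent: assigned the prime location, nets 26 − 3 = 23; deviating to the cheap location nets 14.
mediocre: assigned the cheap location, nets 14; deviating to the prime location nets 26 − 11 = 15.
The mediocre type gains 1 by deviating.

mediocre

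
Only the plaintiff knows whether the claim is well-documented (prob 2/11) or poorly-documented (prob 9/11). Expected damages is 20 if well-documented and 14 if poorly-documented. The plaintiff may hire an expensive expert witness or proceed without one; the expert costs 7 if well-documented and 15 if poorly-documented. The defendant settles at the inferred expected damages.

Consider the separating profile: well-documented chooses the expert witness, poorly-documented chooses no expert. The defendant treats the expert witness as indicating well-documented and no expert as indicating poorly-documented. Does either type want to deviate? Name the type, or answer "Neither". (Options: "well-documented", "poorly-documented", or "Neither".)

well-documented

The expert witness pays 20; no expert pays 14.
well-documented: assigned the expert witness, nets 20 − 7 = 13; deviating to no expert nets 14.
poorly-documented: assigned no expert, nets 14; deviating to the expert witness nets 20 − 15 = 5.
The well-documented type gains 1 by deviating.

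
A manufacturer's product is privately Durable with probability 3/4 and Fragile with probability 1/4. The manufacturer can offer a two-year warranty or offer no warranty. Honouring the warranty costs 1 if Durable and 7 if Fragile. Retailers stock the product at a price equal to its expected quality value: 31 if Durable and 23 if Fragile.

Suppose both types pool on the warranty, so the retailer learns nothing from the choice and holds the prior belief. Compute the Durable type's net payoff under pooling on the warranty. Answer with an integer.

28

Pooled price = 3/4·31 + 1/4·23 = 29.
Durable pays cost 1 for the warranty, so net payoff = 29 − 1 = 28.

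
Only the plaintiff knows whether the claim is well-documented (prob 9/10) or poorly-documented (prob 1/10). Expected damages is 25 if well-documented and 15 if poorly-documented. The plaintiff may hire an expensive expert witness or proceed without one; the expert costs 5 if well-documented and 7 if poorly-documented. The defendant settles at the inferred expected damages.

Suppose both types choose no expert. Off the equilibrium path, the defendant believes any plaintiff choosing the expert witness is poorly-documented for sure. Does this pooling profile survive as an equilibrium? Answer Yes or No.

On path, the defendant holds the prior and pays 9/10·25 + 1/10·15 = 24. Off path (the expert witness), believing poorly-documented, it pays 15.
well-documented: no expert nets 24; the expert witness nets 15 − 5 = 10. well-documented stays.
poorly-documented: no expert nets 24; the expert witness nets 15 − 7 = 8. poorly-documented stays.
No type deviates, so pooling is sustained.

Yes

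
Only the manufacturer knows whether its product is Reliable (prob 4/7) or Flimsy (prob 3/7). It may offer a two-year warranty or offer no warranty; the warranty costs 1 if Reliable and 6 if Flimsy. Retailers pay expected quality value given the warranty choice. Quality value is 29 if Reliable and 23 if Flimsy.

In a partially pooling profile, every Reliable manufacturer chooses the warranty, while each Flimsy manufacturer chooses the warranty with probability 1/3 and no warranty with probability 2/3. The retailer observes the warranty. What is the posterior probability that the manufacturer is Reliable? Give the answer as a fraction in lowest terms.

4/5

P(the warranty) = (4/7)·1 + (3/7)·(1/3) = 5/7.
By Bayes' rule, P(Reliable | the warranty) = (4/7) / (5/7) = 4/5.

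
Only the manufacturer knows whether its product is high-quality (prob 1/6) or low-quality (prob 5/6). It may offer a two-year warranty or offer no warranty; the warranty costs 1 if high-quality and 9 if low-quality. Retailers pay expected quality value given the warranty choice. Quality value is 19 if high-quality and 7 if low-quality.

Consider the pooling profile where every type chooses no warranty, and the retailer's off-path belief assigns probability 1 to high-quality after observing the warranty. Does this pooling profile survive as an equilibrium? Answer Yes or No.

No

On path, the retailer holds the prior and pays 1/6·19 + 5/6·7 = 9. Off path (the warranty), believing high-quality, it pays 19.
high-quality: no warranty nets 9; the warranty nets 19 − 1 = 18. high-quality would deviate.
low-quality: no warranty nets 9; the warranty nets 19 − 9 = 10. low-quality would deviate.
A type deviates, so pooling fails.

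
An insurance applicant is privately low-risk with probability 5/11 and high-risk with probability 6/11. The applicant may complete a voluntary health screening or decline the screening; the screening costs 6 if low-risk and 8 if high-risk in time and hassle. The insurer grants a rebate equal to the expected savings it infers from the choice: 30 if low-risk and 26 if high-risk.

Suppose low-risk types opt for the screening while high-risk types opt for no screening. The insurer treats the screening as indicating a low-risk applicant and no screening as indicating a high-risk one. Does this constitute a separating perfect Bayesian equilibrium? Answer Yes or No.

Under these beliefs, the screening earns rebate 30 and no screening earns rebate 26.
low-risk: the screening nets 30 − 6 = 24; no screening nets 26. low-risk would deviate to no screening.
high-risk: the screening nets 30 − 8 = 22; no screening nets 26. high-risk prefers no screening.
low-risk has a profitable deviation, so the profile is not an equilibrium.

No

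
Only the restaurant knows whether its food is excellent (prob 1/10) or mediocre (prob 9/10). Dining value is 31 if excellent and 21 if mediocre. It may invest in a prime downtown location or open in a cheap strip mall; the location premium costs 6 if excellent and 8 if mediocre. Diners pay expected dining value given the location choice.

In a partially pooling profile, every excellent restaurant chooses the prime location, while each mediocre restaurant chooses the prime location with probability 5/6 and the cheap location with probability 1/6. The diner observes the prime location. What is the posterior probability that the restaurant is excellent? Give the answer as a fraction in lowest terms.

P(the prime location) = (1/10)·1 + (9/10)·(5/6) = 17/20.
By Bayes' rule, P(excellent | the prime location) = (1/10) / (17/20) = 2/17.

2/17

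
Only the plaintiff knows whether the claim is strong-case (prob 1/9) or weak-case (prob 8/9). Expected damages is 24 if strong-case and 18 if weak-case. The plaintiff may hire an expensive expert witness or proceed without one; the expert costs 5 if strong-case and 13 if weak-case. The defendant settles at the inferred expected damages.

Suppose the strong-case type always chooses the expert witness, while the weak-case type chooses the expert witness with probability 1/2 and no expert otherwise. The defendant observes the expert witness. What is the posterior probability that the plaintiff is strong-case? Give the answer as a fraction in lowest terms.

P(the expert witness) = (1/9)·1 + (8/9)·(1/2) = 5/9.
By Bayes' rule, P(strong-case | the expert witness) = (1/9) / (5/9) = 1/5.

1/5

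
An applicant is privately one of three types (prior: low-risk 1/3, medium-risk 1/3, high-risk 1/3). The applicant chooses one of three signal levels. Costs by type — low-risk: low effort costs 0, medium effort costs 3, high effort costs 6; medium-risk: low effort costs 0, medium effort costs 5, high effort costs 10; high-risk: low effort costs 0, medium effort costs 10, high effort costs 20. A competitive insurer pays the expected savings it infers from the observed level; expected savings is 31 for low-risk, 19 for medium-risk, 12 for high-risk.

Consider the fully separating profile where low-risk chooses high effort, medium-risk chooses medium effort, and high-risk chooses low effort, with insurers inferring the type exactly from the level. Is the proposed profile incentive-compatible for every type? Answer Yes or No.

No

Separating rebates: high effort → 31, medium effort → 19, low effort → 12.
low-risk (assigned high effort): low effort: 12 − 0 = 12; medium effort: 19 − 3 = 16; high effort: 31 − 6 = 25. low-risk stays.
medium-risk (assigned medium effort): low effort: 12 − 0 = 12; medium effort: 19 − 5 = 14; high effort: 31 − 10 = 21. medium-risk prefers high effort.
high-risk (assigned low effort): low effort: 12 − 0 = 12; medium effort: 19 − 10 = 9; high effort: 31 − 20 = 11. high-risk stays.
At least one type deviates; the separating profile fails.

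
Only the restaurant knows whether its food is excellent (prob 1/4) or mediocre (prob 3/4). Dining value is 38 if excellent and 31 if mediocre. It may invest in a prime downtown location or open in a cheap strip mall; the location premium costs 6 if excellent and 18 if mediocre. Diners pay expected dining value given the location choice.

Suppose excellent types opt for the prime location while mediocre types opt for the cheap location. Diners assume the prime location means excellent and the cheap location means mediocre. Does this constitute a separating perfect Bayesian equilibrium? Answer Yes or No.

Under these beliefs, the prime location earns price premium 38 and the cheap location earns price premium 31.
excellent: the prime location nets 38 − 6 = 32; the cheap location nets 31. excellent prefers the prime location.
mediocre: the prime location nets 38 − 18 = 20; the cheap location nets 31. mediocre prefers the cheap location.
Neither type deviates, so the separating profile is an equilibrium.

Yes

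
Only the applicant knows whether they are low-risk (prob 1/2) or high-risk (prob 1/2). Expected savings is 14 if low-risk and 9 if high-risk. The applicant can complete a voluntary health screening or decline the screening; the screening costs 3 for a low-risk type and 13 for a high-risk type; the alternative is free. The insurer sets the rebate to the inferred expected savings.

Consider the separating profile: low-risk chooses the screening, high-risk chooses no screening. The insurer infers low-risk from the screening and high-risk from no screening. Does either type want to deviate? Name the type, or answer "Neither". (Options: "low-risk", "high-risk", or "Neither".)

The screening pays 14; no screening pays 9.
low-risk: assigned the screening, nets 14 − 3 = 11; deviating to no screening nets 9.
high-risk: assigned no screening, nets 9; deviating to the screening nets 14 − 13 = 1.
Both types strictly prefer their assigned action; no profitable deviation.

Neither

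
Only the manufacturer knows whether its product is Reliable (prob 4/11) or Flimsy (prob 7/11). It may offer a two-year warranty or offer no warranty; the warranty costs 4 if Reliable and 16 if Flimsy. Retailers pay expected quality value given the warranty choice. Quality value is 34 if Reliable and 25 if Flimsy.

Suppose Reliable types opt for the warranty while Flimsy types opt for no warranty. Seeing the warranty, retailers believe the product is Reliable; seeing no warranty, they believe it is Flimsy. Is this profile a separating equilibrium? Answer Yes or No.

Yes

Under these beliefs, the warranty earns price 34 and no warranty earns price 25.
Reliable: the warranty nets 34 − 4 = 30; no warranty nets 25. Reliable prefers the warranty.
Flimsy: the warranty nets 34 − 16 = 18; no warranty nets 25. Flimsy prefers no warranty.
Neither type deviates, so the separating profile is an equilibrium.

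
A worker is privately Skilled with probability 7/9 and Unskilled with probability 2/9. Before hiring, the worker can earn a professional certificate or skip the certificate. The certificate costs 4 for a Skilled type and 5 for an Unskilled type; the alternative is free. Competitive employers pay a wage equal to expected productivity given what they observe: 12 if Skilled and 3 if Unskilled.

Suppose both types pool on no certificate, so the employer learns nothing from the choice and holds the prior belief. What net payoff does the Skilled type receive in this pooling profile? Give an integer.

Pooled wage = 7/9·12 + 2/9·3 = 10.
Skilled pays no cost for no certificate, so net payoff = 10.

10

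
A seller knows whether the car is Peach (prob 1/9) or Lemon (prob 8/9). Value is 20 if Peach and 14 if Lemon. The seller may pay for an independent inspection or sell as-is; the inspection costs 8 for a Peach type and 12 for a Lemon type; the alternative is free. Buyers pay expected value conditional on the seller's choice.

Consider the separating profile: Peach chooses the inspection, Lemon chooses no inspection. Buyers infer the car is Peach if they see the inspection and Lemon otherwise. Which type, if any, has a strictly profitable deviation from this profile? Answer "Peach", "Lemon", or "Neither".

The inspection pays 20; no inspection pays 14.
Peach: assigned the inspection, nets 20 − 8 = 12; deviating to no inspection nets 14.
Lemon: assigned no inspection, nets 14; deviating to the inspection nets 20 − 12 = 8.
The Peach type gains 2 by deviating.

Peach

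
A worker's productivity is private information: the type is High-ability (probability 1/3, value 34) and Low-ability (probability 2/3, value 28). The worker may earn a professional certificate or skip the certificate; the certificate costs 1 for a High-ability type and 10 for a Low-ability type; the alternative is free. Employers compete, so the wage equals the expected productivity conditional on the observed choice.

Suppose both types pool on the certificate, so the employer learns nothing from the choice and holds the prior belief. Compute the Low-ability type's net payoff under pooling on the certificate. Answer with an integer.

20

Pooled wage = 1/3·34 + 2/3·28 = 30.
Low-ability pays cost 10 for the certificate, so net payoff = 30 − 10 = 20.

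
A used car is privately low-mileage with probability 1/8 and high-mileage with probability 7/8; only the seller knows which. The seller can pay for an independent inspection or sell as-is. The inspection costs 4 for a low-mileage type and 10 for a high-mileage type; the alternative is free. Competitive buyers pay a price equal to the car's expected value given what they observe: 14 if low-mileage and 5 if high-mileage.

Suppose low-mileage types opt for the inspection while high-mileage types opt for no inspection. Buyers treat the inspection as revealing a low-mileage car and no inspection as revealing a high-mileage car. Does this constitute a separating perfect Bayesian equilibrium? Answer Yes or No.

Under these beliefs, the inspection earns price 14 and no inspection earns price 5.
low-mileage: the inspection nets 14 − 4 = 10; no inspection nets 5. low-mileage prefers the inspection.
high-mileage: the inspection nets 14 − 10 = 4; no inspection nets 5. high-mileage prefers no inspection.
Neither type deviates, so the separating profile is an equilibrium.

Yes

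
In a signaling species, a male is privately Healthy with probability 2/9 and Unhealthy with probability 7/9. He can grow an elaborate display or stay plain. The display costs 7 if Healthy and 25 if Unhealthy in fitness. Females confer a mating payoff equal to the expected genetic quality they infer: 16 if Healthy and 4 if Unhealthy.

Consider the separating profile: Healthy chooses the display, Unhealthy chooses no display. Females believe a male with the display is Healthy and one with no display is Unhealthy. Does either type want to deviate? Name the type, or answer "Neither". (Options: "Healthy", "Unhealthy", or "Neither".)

The display pays 16; no display pays 4.
Healthy: assigned the display, nets 16 − 7 = 9; deviating to no display nets 4.
Unhealthy: assigned no display, nets 4; deviating to the display nets 16 − 25 = -9.
Both types strictly prefer their assigned action; no profitable deviation.

Neither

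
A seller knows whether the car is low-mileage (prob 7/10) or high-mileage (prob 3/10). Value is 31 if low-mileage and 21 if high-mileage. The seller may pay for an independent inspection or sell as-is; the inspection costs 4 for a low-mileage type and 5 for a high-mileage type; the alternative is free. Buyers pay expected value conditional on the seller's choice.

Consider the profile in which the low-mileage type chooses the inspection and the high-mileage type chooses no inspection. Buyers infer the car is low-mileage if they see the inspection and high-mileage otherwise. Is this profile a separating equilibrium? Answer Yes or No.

Under these beliefs, the inspection earns price 31 and no inspection earns price 21.
low-mileage: the inspection nets 31 − 4 = 27; no inspection nets 21. low-mileage prefers the inspection.
high-mileage: the inspection nets 31 − 5 = 26; no inspection nets 21. high-mileage would deviate to the inspection.
high-mileage has a profitable deviation, so the profile is not an equilibrium.

No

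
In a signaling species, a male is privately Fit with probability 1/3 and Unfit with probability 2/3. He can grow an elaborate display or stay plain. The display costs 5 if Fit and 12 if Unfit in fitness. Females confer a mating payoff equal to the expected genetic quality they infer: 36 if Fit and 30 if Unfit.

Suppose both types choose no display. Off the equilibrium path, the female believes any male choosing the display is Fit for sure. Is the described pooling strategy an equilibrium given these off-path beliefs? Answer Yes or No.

Yes

On path, the female holds the prior and pays 1/3·36 + 2/3·30 = 32. Off path (the display), believing Fit, it pays 36.
Fit: no display nets 32; the display nets 36 − 5 = 31. Fit stays.
Unfit: no display nets 32; the display nets 36 − 12 = 24. Unfit stays.
No type deviates, so pooling is sustained.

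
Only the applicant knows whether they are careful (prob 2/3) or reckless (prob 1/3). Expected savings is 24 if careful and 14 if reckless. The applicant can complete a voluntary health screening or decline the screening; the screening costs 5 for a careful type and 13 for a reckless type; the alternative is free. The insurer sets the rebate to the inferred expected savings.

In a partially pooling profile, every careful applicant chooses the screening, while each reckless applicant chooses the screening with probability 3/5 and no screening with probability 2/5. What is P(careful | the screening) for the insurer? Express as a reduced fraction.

10/13

P(the screening) = (2/3)·1 + (1/3)·(3/5) = 13/15.
By Bayes' rule, P(careful | the screening) = (2/3) / (13/15) = 10/13.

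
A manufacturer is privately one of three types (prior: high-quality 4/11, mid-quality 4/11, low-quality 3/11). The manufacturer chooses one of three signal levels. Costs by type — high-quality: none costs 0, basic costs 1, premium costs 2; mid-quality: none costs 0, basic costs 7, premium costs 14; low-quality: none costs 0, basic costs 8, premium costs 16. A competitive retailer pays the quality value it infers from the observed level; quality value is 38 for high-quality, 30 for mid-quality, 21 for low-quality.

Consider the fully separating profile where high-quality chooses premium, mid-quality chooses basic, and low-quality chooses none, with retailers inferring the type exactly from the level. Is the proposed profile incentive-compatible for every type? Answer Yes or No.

Separating prices: premium → 38, basic → 30, none → 21.
high-quality (assigned premium): none: 21 − 0 = 21; basic: 30 − 1 = 29; premium: 38 − 2 = 36. high-quality stays.
mid-quality (assigned basic): none: 21 − 0 = 21; basic: 30 − 7 = 23; premium: 38 − 14 = 24. mid-quality prefers premium.
low-quality (assigned none): none: 21 − 0 = 21; basic: 30 − 8 = 22; premium: 38 − 16 = 22. low-quality prefers basic.
At least one type deviates; the separating profile fails.

No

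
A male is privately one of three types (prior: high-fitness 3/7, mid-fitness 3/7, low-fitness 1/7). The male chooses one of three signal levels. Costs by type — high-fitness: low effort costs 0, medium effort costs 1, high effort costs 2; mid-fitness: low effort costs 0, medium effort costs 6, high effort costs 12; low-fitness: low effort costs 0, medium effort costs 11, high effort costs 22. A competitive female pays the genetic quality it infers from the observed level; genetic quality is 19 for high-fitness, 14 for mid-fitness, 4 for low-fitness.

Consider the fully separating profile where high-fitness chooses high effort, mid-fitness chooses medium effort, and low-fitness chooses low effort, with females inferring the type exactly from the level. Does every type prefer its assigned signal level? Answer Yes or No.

Yes

Separating mating payoffs: high effort → 19, medium effort → 14, low effort → 4.
high-fitness (assigned high effort): low effort: 4 − 0 = 4; medium effort: 14 − 1 = 13; high effort: 19 − 2 = 17. high-fitness stays.
mid-fitness (assigned medium effort): low effort: 4 − 0 = 4; medium effort: 14 − 6 = 8; high effort: 19 − 12 = 7. mid-fitness stays.
low-fitness (assigned low effort): low effort: 4 − 0 = 4; medium effort: 14 − 11 = 3; high effort: 19 − 22 = -3. low-fitness stays.
Every type prefers its assigned level; separation holds.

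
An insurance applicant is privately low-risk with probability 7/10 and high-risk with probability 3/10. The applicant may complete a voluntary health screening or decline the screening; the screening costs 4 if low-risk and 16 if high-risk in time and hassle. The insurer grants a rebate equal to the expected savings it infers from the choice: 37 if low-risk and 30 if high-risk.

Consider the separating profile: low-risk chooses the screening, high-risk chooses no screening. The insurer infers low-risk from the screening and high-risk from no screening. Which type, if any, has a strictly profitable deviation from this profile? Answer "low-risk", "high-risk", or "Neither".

Neither

The screening pays 37; no screening pays 30.
low-risk: assigned the screening, nets 37 − 4 = 33; deviating to no screening nets 30.
high-risk: assigned no screening, nets 30; deviating to the screening nets 37 − 16 = 21.
Both types strictly prefer their assigned action; no profitable deviation.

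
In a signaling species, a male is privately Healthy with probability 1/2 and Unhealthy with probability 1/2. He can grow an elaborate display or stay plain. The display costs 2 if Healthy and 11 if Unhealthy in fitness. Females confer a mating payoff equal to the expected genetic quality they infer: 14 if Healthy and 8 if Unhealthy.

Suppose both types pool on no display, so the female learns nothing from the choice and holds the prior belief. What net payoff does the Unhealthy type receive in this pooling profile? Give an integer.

Pooled mating payoff = 1/2·14 + 1/2·8 = 11.
Unhealthy pays no cost for no display, so net payoff = 11.

11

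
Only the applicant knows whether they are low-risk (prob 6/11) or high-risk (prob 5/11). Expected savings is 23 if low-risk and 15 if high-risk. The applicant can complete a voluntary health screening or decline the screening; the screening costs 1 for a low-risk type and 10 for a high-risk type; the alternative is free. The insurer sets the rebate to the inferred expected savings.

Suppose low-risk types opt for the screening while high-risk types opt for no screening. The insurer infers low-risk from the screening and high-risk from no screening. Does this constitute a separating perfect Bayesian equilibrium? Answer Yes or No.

Yes

Under these beliefs, the screening earns rebate 23 and no screening earns rebate 15.
low-risk: the screening nets 23 − 1 = 22; no screening nets 15. low-risk prefers the screening.
high-risk: the screening nets 23 − 10 = 13; no screening nets 15. high-risk prefers no screening.
Neither type deviates, so the separating profile is an equilibrium.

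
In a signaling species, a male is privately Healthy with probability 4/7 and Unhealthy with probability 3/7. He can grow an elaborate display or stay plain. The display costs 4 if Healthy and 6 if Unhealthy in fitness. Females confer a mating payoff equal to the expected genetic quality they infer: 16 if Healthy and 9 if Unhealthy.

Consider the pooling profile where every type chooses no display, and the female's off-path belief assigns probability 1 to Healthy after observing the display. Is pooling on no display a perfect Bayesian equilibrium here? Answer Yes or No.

On path, the female holds the prior and pays 4/7·16 + 3/7·9 = 13. Off path (the display), believing Healthy, it pays 16.
Healthy: no display nets 13; the display nets 16 − 4 = 12. Healthy stays.
Unhealthy: no display nets 13; the display nets 16 − 6 = 10. Unhealthy stays.
No type deviates, so pooling is sustained.

Yes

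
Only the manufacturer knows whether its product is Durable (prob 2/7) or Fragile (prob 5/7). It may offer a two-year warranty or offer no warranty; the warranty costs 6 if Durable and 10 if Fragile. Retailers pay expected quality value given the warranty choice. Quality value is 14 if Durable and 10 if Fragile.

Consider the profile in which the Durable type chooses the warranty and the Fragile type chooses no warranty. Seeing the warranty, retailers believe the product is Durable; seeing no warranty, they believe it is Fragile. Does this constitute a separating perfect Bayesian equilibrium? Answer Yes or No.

Under these beliefs, the warranty earns price 14 and no warranty earns price 10.
Durable: the warranty nets 14 − 6 = 8; no warranty nets 10. Durable would deviate to no warranty.
Fragile: the warranty nets 14 − 10 = 4; no warranty nets 10. Fragile prefers no warranty.
Durable has a profitable deviation, so the profile is not an equilibrium.

No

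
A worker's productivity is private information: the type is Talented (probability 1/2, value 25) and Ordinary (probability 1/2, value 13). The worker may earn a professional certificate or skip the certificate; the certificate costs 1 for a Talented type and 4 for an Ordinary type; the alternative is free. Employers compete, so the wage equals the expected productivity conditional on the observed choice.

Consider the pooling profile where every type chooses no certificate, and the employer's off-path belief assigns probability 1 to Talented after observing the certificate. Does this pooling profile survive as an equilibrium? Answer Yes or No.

No

On path, the employer holds the prior and pays 1/2·25 + 1/2·13 = 19. Off path (the certificate), believing Talented, it pays 25.
Talented: no certificate nets 19; the certificate nets 25 − 1 = 24. Talented would deviate.
Ordinary: no certificate nets 19; the certificate nets 25 − 4 = 21. Ordinary would deviate.
A type deviates, so pooling fails.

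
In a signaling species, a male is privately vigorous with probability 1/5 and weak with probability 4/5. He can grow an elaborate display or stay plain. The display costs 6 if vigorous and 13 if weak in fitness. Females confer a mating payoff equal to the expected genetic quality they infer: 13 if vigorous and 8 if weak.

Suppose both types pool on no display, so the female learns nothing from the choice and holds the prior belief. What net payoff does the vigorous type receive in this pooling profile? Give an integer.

9

Pooled mating payoff = 1/5·13 + 4/5·8 = 9.
vigorous pays no cost for no display, so net payoff = 9.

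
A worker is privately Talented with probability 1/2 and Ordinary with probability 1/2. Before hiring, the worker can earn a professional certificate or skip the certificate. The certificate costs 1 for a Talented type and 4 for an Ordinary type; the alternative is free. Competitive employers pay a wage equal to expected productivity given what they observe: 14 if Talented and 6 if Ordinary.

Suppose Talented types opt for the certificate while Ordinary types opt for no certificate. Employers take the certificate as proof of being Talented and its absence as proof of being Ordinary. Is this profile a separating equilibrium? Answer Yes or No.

Under these beliefs, the certificate earns wage 14 and no certificate earns wage 6.
Talented: the certificate nets 14 − 1 = 13; no certificate nets 6. Talented prefers the certificate.
Ordinary: the certificate nets 14 − 4 = 10; no certificate nets 6. Ordinary would deviate to the certificate.
Ordinary has a profitable deviation, so the profile is not an equilibrium.

No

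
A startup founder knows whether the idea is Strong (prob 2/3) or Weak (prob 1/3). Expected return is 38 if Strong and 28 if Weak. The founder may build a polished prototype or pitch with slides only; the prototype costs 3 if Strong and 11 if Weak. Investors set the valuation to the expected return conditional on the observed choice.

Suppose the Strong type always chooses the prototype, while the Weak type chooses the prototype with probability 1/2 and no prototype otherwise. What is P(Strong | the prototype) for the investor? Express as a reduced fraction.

4/5

P(the prototype) = (2/3)·1 + (1/3)·(1/2) = 5/6.
By Bayes' rule, P(Strong | the prototype) = (2/3) / (5/6) = 4/5.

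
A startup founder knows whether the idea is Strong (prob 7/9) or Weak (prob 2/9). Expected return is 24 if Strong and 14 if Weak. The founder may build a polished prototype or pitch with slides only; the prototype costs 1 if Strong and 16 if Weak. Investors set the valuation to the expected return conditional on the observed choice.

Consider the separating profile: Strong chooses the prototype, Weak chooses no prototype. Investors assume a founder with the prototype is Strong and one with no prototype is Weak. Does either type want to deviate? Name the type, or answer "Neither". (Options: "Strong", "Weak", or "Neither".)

Neither

The prototype pays 24; no prototype pays 14.
Strong: assigned the prototype, nets 24 − 1 = 23; deviating to no prototype nets 14.
Weak: assigned no prototype, nets 14; deviating to the prototype nets 24 − 16 = 8.
Both types strictly prefer their assigned action; no profitable deviation.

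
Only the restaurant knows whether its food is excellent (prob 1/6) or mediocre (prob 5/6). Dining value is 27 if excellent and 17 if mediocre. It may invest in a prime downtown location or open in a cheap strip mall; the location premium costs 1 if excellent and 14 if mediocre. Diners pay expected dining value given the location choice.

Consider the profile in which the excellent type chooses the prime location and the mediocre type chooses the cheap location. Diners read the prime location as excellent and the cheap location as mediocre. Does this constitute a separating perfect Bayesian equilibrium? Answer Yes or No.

Under these beliefs, the prime location earns price premium 27 and the cheap location earns price premium 17.
excellent: the prime location nets 27 − 1 = 26; the cheap location nets 17. excellent prefers the prime location.
mediocre: the prime location nets 27 − 14 = 13; the cheap location nets 17. mediocre prefers the cheap location.
Neither type deviates, so the separating profile is an equilibrium.

Yes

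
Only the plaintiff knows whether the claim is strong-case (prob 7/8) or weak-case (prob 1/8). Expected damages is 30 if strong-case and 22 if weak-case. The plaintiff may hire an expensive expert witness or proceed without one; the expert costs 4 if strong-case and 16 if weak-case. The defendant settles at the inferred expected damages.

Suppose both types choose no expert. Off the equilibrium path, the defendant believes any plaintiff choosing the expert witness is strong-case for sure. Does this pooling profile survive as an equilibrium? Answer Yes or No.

Yes

On path, the defendant holds the prior and pays 7/8·30 + 1/8·22 = 29. Off path (the expert witness), believing strong-case, it pays 30.
strong-case: no expert nets 29; the expert witness nets 30 − 4 = 26. strong-case stays.
weak-case: no expert nets 29; the expert witness nets 30 − 16 = 14. weak-case stays.
No type deviates, so pooling is sustained.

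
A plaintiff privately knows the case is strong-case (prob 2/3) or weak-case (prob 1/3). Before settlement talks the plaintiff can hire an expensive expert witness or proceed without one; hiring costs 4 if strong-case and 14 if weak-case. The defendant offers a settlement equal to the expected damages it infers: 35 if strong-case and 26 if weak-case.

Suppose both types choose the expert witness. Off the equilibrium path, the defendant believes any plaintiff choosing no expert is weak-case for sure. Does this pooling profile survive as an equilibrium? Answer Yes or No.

No

On path, the defendant holds the prior and pays 2/3·35 + 1/3·26 = 32. Off path (no expert), believing weak-case, it pays 26.
strong-case: the expert witness nets 32 − 4 = 28; no expert nets 26. strong-case stays.
weak-case: the expert witness nets 32 − 14 = 18; no expert nets 26. weak-case would deviate.
A type deviates, so pooling fails.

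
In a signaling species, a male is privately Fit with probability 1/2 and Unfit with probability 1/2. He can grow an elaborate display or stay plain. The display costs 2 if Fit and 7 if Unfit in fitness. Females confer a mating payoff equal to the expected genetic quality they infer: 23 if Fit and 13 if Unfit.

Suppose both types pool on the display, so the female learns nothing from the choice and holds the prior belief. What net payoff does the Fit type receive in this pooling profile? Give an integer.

Pooled mating payoff = 1/2·23 + 1/2·13 = 18.
Fit pays cost 2 for the display, so net payoff = 18 − 2 = 16.

16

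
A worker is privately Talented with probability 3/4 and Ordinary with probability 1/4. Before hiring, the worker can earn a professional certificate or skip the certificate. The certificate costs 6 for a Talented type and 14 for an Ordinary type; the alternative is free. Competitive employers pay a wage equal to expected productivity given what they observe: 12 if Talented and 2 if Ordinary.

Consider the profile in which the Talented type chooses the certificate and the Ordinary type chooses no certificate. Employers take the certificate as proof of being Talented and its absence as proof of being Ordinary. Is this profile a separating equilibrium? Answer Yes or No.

Yes

Under these beliefs, the certificate earns wage 12 and no certificate earns wage 2.
Talented: the certificate nets 12 − 6 = 6; no certificate nets 2. Talented prefers the certificate.
Ordinary: the certificate nets 12 − 14 = -2; no certificate nets 2. Ordinary prefers no certificate.
Neither type deviates, so the separating profile is an equilibrium.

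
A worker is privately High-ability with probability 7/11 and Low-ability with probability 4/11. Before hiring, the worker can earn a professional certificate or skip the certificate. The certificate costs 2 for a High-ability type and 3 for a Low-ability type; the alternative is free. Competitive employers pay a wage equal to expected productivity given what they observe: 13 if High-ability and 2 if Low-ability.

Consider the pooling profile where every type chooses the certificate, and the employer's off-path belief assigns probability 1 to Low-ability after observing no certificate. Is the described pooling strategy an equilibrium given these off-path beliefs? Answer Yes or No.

On path, the employer holds the prior and pays 7/11·13 + 4/11·2 = 9. Off path (no certificate), believing Low-ability, it pays 2.
High-ability: the certificate nets 9 − 2 = 7; no certificate nets 2. High-ability stays.
Low-ability: the certificate nets 9 − 3 = 6; no certificate nets 2. Low-ability stays.
No type deviates, so pooling is sustained.

Yes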